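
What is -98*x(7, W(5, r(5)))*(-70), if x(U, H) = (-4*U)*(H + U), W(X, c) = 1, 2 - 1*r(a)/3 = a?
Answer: -1536640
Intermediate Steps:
r(a) = 6 - 3*a
x(U, H) = -4*U*(H + U)
-98*x(7, W(5, r(5)))*(-70) = -(-392)*7*(1 + 7)*(-70) = -(-392)*7*8*(-70) = -98*(-224)*(-70) = 21952*(-70) = -1536640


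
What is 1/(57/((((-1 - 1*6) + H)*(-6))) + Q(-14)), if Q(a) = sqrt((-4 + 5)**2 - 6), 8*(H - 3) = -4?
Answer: 171/766 - 81*I*sqrt(5)/766 ≈ 0.22324 - 0.23645*I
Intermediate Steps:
H = 5/2 (H = 3 + (1/8)*(-4) = 3 - 1/2 = 5/2 ≈ 2.5000)
Q(a) = I*sqrt(5) (Q(a) = sqrt(1**2 - 6) = sqrt(1 - 6) = sqrt(-5) = I*sqrt(5))
1/(57/((((-1 - 1*6) + H)*(-6))) + Q(-14)) = 1/(57/((((-1 - 1*6) + 5/2)*(-6))) + I*sqrt(5)) = 1/(57/((((-1 - 6) + 5/2)*(-6))) + I*sqrt(5)) = 1/(57/(((-7 + 5/2)*(-6))) + I*sqrt(5)) = 1/(57/((-9/2*(-6))) + I*sqrt(5)) = 1/(57/27 + I*sqrt(5)) = 1/(57*(1/27) + I*sqrt(5)) = 1/(19/9 + I*sqrt(5))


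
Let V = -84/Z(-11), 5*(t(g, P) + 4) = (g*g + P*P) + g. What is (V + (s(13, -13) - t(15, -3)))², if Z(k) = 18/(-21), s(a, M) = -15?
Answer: 34596/25 ≈ 1383.8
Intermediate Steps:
Z(k) = -6/7 (Z(k) = 18*(-1/21) = -6/7)
t(g, P) = -4 + g/5 + P²/5 + g²/5 (t(g, P) = -4 + ((g*g + P*P) + g)/5 = -4 + ((g² + P²) + g)/5 = -4 + ((P² + g²) + g)/5 = -4 + (g + P² + g²)/5 = -4 + (g/5 + P²/5 + g²/5) = -4 + g/5 + P²/5 + g²/5)
V = 98 (V = -84/(-6/7) = -84*(-7/6) = 98)
(V + (s(13, -13) - t(15, -3)))² = (98 + (-15 - (-4 + (⅕)*15 + (⅕)*(-3)² + (⅕)*15²)))² = (98 + (-15 - (-4 + 3 + (⅕)*9 + (⅕)*225)))² = (98 + (-15 - (-4 + 3 + 9/5 + 45)))² = (98 + (-15 - 1*229/5))² = (98 + (-15 - 229/5))² = (98 - 304/5)² = (186/5)² = 34596/25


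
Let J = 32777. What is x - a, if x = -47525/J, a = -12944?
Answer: 424217963/32777 ≈ 12943.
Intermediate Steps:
x = -47525/32777 ≈ -1.4499
x - a = -47525/32777 - 1*(-12944) = -47525/32777 + 12944 = 424217963/32777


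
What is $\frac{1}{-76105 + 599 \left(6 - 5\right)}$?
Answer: $- \frac{1}{75506} \approx -1.3244 \cdot 10^{-5}$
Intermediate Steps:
$\frac{1}{-76105 + 599 \left(6 - 5\right)} = \frac{1}{-76105 + 599 \cdot 1} = \frac{1}{-76105 + 599} = \frac{1}{-75506} = - \frac{1}{75506}$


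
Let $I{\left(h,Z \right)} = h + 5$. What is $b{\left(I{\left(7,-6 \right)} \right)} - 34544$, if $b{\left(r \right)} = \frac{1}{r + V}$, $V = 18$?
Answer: $- \frac{1036319}{30} \approx -34544.0$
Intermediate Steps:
$I{\left(h,Z \right)} = 5 + h$
$b{\left(r \right)} = \frac{1}{18 + r}$ ($b{\left(r \right)} = \frac{1}{r + 18} = \frac{1}{18 + r}$)
$b{\left(I{\left(7,-6 \right)} \right)} - 34544 = \frac{1}{18 + \left(5 + 7\right)} - 34544 = \frac{1}{18 + 12} - 34544 = \frac{1}{30} - 34544 = - \frac{1036319}{30}$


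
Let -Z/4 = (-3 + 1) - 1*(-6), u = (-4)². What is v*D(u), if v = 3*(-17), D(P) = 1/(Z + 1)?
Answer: 17/5 ≈ 3.4000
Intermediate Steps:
u = 16
Z = -16 (Z = -4*((-3 + 1) - 1*(-6)) = -4*(-2 + 6) = -4*4 = -16)
D(P) = -1/15 (D(P) = 1/(-16 + 1) = 1/(-15) = -1/15)
v = -51
v*D(u) = -51*(-1/15) = 17/5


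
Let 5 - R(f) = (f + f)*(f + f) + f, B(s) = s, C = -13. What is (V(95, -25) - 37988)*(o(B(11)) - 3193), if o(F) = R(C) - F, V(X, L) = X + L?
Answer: 146439316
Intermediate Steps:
V(X, L) = L + X
R(f) = 5 - f - 4*f² (R(f) = 5 - ((f + f)*(f + f) + f) = 5 - ((2*f)*(2*f) + f) = 5 - (4*f² + f) = 5 - (f + 4*f²) = 5 + (-f - 4*f²) = 5 - f - 4*f²)
o(F) = -658 - F (o(F) = (5 - 1*(-13) - 4*(-13)²) - F = (5 + 13 - 4*169) - F = (5 + 13 - 676) - F = -658 - F)
(V(95, -25) - 37988)*(o(B(11)) - 3193) = ((-25 + 95) - 37988)*((-658 - 1*11) - 3193) = (70 - 37988)*((-658 - 11) - 3193) = -37918*(-669 - 3193) = -37918*(-3862) = 146439316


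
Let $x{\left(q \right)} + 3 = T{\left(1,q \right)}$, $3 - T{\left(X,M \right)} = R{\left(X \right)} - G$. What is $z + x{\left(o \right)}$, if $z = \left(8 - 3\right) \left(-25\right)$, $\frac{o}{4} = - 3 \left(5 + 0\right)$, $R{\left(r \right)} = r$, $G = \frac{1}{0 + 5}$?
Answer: $- \frac{629}{5} \approx -125.8$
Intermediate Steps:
$G = \frac{1}{5} \approx 0.2$
$o = -60$ ($o = 4 \left(- 3 \left(5 + 0\right)\right) = 4 \left(\left(-3\right) 5\right) = 4 \left(-15\right) = -60$)
$T{\left(X,M \right)} = \frac{16}{5} - X$ ($T{\left(X,M \right)} = 3 - \left(X - \frac{1}{5}\right) = 3 - \left(- \frac{1}{5} + X\right) = \frac{16}{5} - X$)
$x{\left(q \right)} = - \frac{4}{5}$ ($x{\left(q \right)} = -3 + \left(\frac{16}{5} - 1\right) = -3 + \frac{11}{5} = - \frac{4}{5}$)
$z = -125$ ($z = \left(8 - 3\right) \left(-25\right) = 5 \left(-25\right) = -125$)
$z + x{\left(o \right)} = -125 - \frac{4}{5} = - \frac{629}{5}$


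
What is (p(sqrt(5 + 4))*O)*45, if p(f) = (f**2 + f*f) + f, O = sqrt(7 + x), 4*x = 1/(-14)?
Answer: 135*sqrt(5474)/4 ≈ 2497.0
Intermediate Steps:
x = -1/56 (x = (1/4)/(-14) = (1/4)*(-1/14) = -1/56 ≈ -0.017857)
O = sqrt(5474)/28 (O = sqrt(7 - 1/56) = sqrt(391/56) = sqrt(5474)/28 ≈ 2.6424)
p(f) = f + 2*f**2 (p(f) = (f**2 + f**2) + f = 2*f**2 + f = f + 2*f**2)
(p(sqrt(5 + 4))*O)*45 = ((sqrt(5 + 4)*(1 + 2*sqrt(5 + 4)))*(sqrt(5474)/28))*45 = ((sqrt(9)*(1 + 2*sqrt(9)))*(sqrt(5474)/28))*45 = ((3*(1 + 2*3))*(sqrt(5474)/28))*45 = ((3*(1 + 6))*(sqrt(5474)/28))*45 = ((3*7)*(sqrt(5474)/28))*45 = (21*(sqrt(5474)/28))*45 = (3*sqrt(5474)/4)*45 = 135*sqrt(5474)/4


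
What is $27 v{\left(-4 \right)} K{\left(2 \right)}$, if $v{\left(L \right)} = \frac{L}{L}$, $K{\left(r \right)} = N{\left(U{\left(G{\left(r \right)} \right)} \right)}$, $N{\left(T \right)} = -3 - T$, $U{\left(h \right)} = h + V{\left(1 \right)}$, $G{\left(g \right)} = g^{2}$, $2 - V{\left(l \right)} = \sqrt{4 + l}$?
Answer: $-243 + 27 \sqrt{5} \approx -182.63$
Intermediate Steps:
$V{\left(l \right)} = 2 - \sqrt{4 + l}$
$U{\left(h \right)} = 2 + h - \sqrt{5}$ ($U{\left(h \right)} = h + \left(2 - \sqrt{4 + 1}\right) = h + \left(2 - \sqrt{5}\right) = 2 + h - \sqrt{5}$)
$K{\left(r \right)} = -5 + \sqrt{5} - r^{2}$ ($K{\left(r \right)} = -3 - \left(2 + r^{2} - \sqrt{5}\right) = -5 + \sqrt{5} - r^{2}$)
$v{\left(L \right)} = 1$
$27 v{\left(-4 \right)} K{\left(2 \right)} = 27 \cdot 1 \left(-5 + \sqrt{5} - 2^{2}\right) = 27 \left(-5 + \sqrt{5} - 4\right) = 27 \left(-9 + \sqrt{5}\right) = -243 + 27 \sqrt{5}$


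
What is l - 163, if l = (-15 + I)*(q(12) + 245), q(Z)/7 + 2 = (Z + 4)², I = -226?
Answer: -487706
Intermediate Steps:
q(Z) = -14 + 7*(4 + Z)² (q(Z) = -14 + 7*(Z + 4)² = -14 + 7*(4 + Z)²)
l = -487543 (l = (-15 - 226)*((-14 + 7*(4 + 12)²) + 245) = -241*((-14 + 7*16²) + 245) = -241*((-14 + 7*256) + 245) = -241*((-14 + 1792) + 245) = -241*(1778 + 245) = -241*2023 = -487543)
l - 163 = -487543 - 163 = -487706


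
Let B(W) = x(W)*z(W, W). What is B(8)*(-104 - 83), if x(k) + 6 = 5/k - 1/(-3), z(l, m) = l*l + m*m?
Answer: 362032/3 ≈ 1.2068e+5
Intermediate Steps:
z(l, m) = l**2 + m**2
x(k) = -17/3 + 5/k (x(k) = -6 + (5/k - 1/(-3)) = -6 + (5/k - 1*(-1/3)) = -6 + (5/k + 1/3) = -6 + (1/3 + 5/k) = -17/3 + 5/k)
B(W) = 2*W**2*(-17/3 + 5/W) (B(W) = (-17/3 + 5/W)*(W**2 + W**2) = (-17/3 + 5/W)*(2*W**2) = 2*W**2*(-17/3 + 5/W))
B(8)*(-104 - 83) = ((2/3)*8*(15 - 17*8))*(-104 - 83) = ((2/3)*8*(15 - 136))*(-187) = ((2/3)*8*(-121))*(-187) = -1936/3*(-187) = 362032/3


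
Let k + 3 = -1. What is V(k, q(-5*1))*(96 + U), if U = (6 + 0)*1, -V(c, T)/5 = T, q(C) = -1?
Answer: 510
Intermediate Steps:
k = -4 (k = -3 - 1 = -4)
V(c, T) = -5*T
U = 6 (U = 6*1 = 6)
V(k, q(-5*1))*(96 + U) = (-5*(-1))*(96 + 6) = 5*102 = 510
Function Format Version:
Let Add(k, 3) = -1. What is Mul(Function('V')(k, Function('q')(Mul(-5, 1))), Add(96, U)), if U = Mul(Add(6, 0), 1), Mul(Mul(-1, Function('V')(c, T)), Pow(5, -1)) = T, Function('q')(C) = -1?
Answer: 510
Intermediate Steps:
k = -4 (k = Add(-3, -1) = -4)
Function('V')(c, T) = Mul(-5, T)
U = 6 (U = Mul(6, 1) = 6)
Mul(Function('V')(k, Function('q')(Mul(-5, 1))), Add(96, U)) = Mul(Mul(-5, -1), Add(96, 6)) = Mul(5, 102) = 510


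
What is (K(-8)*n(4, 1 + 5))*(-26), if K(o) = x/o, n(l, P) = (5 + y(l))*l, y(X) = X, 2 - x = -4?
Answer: 702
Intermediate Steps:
x = 6 (x = 2 - 1*(-4) = 2 + 4 = 6)
n(l, P) = l*(5 + l) (n(l, P) = (5 + l)*l = l*(5 + l))
K(o) = 6/o
(K(-8)*n(4, 1 + 5))*(-26) = ((6/(-8))*(4*(5 + 4)))*(-26) = ((6*(-1/8))*(4*9))*(-26) = -3/4*36*(-26) = -27*(-26) = 702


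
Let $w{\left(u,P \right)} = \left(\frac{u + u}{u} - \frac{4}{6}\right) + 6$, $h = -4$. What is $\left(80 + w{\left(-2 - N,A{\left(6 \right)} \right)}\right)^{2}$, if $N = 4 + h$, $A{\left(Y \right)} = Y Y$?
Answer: $\frac{68644}{9} \approx 7627.1$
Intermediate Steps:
$A{\left(Y \right)} = Y^{2}$
$N = 0$ ($N = 4 - 4 = 0$)
$w{\left(u,P \right)} = \frac{22}{3}$ ($w{\left(u,P \right)} = \left(\frac{2 u}{u} - \frac{2}{3}\right) + 6 = \left(2 - \frac{2}{3}\right) + 6 = \frac{4}{3} + 6 = \frac{22}{3}$)
$\left(80 + w{\left(-2 - N,A{\left(6 \right)} \right)}\right)^{2} = \left(80 + \frac{22}{3}\right)^{2} = \left(\frac{262}{3}\right)^{2} = \frac{68644}{9}$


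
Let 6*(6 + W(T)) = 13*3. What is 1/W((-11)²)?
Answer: 2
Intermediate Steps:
W(T) = ½ (W(T) = -6 + (13*3)/6 = -6 + (⅙)*39 = -6 + 13/2 = ½)
1/W((-11)²) = 1/(½) = 2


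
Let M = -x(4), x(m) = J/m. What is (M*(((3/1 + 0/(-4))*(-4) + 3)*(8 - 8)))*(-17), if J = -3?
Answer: 0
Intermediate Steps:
x(m) = -3/m
M = ¾ (M = -(-3)/4 = -1*(-¾) = ¾ ≈ 0.75000)
(M*(((3/1 + 0/(-4))*(-4) + 3)*(8 - 8)))*(-17) = (3*(((3/1 + 0/(-4))*(-4) + 3)*(8 - 8))/4)*(-17) = (3*(((3*1 + 0*(-¼))*(-4) + 3)*0)/4)*(-17) = (3*(((3 + 0)*(-4) + 3)*0)/4)*(-17) = (3*((3*(-4) + 3)*0)/4)*(-17) = (3*((-12 + 3)*0)/4)*(-17) = (3*(-9*0)/4)*(-17) = ((¾)*0)*(-17) = 0*(-17) = 0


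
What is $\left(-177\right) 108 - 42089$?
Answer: $-61205$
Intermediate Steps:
$\left(-177\right) 108 - 42089 = -19116 - 42089 = -61205$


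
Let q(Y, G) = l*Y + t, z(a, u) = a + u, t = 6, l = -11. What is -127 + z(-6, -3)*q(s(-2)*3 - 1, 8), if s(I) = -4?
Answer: -1468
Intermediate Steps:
q(Y, G) = 6 - 11*Y (q(Y, G) = -11*Y + 6 = 6 - 11*Y)
-127 + z(-6, -3)*q(s(-2)*3 - 1, 8) = -127 + (-6 - 3)*(6 - 11*(-4*3 - 1)) = -127 - 9*(6 - 11*(-12 - 1)) = -127 - 9*(6 - 11*(-13)) = -127 - 9*(6 + 143) = -127 - 9*149 = -127 - 1341 = -1468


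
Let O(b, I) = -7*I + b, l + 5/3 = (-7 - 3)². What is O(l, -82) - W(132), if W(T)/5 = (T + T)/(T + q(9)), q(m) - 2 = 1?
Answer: 5963/9 ≈ 662.56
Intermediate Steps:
q(m) = 3 (q(m) = 2 + 1 = 3)
l = 295/3 (l = -5/3 + (-7 - 3)² = -5/3 + (-10)² = -5/3 + 100 = 295/3 ≈ 98.333)
W(T) = 10*T/(3 + T) (W(T) = 5*((T + T)/(T + 3)) = 5*((2*T)/(3 + T)) = 5*(2*T/(3 + T)) = 10*T/(3 + T))
O(b, I) = b - 7*I
O(l, -82) - W(132) = (295/3 - 7*(-82)) - 10*132/(3 + 132) = (295/3 + 574) - 10*132/135 = 2017/3 - 10*132/135 = 2017/3 - 1*88/9 = 2017/3 - 88/9 = 5963/9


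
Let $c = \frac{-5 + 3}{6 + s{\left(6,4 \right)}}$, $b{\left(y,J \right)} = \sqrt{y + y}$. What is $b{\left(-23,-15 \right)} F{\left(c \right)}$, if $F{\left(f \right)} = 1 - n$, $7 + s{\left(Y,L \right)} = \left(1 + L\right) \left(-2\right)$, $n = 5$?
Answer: $- 4 i \sqrt{46} \approx - 27.129 i$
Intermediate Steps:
$s{\left(Y,L \right)} = -9 - 2 L$ ($s{\left(Y,L \right)} = -7 + \left(1 + L\right) \left(-2\right) = -7 - \left(2 + 2 L\right) = -9 - 2 L$)
$b{\left(y,J \right)} = \sqrt{2} \sqrt{y}$ ($b{\left(y,J \right)} = \sqrt{2 y} = \sqrt{2} \sqrt{y}$)
$c = \frac{2}{11}$ ($c = \frac{-5 + 3}{6 - 17} = - \frac{2}{6 - 17} = - \frac{2}{-11} = \left(-2\right) \left(- \frac{1}{11}\right) = \frac{2}{11} \approx 0.18182$)
$F{\left(f \right)} = -4$ ($F{\left(f \right)} = 1 - 5 = -4$)
$b{\left(-23,-15 \right)} F{\left(c \right)} = \sqrt{2} \sqrt{-23} \left(-4\right) = \sqrt{2} i \sqrt{23} \left(-4\right) = i \sqrt{46} \left(-4\right) = - 4 i \sqrt{46}$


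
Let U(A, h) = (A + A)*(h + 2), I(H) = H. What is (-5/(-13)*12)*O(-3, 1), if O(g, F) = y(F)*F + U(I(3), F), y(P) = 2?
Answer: 1200/13 ≈ 92.308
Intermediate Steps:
U(A, h) = 2*A*(2 + h) (U(A, h) = (2*A)*(2 + h) = 2*A*(2 + h))
O(g, F) = 12 + 8*F (O(g, F) = 2*F + 2*3*(2 + F) = 2*F + (12 + 6*F) = 12 + 8*F)
(-5/(-13)*12)*O(-3, 1) = (-5/(-13)*12)*(12 + 8*1) = (-5*(-1/13)*12)*(12 + 8) = ((5/13)*12)*20 = (60/13)*20 = 1200/13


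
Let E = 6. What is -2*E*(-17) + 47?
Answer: 251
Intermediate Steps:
-2*E*(-17) + 47 = -2*6*(-17) + 47 = -12*(-17) + 47 = 204 + 47 = 251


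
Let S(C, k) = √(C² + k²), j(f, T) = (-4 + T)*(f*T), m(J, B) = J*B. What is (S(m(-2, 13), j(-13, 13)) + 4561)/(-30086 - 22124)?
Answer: -4561/52210 - 13*√13693/52210 ≈ -0.11650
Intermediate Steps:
m(J, B) = B*J
j(f, T) = T*f*(-4 + T) (j(f, T) = (-4 + T)*(T*f) = T*f*(-4 + T))
(S(m(-2, 13), j(-13, 13)) + 4561)/(-30086 - 22124) = (√((13*(-2))² + (13*(-13)*(-4 + 13))²) + 4561)/(-30086 - 22124) = (√((-26)² + (13*(-13)*9)²) + 4561)/(-52210) = (√(676 + (-1521)²) + 4561)*(-1/52210) = (√(676 + 2313441) + 4561)*(-1/52210) = (√2314117 + 4561)*(-1/52210) = (13*√13693 + 4561)*(-1/52210) = (4561 + 13*√13693)*(-1/52210) = -4561/52210 - 13*√13693/52210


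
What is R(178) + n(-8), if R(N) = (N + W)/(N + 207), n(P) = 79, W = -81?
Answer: 30512/385 ≈ 79.252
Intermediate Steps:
R(N) = (-81 + N)/(207 + N) (R(N) = (N - 81)/(N + 207) = (-81 + N)/(207 + N))
R(178) + n(-8) = (-81 + 178)/(207 + 178) + 79 = 97/385 + 79 = 30512/385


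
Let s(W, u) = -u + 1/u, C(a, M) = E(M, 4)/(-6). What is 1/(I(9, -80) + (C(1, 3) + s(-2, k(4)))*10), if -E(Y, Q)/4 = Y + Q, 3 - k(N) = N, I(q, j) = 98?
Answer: 3/434 ≈ 0.0069124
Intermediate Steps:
k(N) = 3 - N
E(Y, Q) = -4*Q - 4*Y (E(Y, Q) = -4*(Y + Q) = -4*(Q + Y) = -4*Q - 4*Y)
C(a, M) = 8/3 + 2*M/3 (C(a, M) = (-4*4 - 4*M)/(-6) = (-16 - 4*M)*(-⅙) = 8/3 + 2*M/3)
s(W, u) = 1/u - u
1/(I(9, -80) + (C(1, 3) + s(-2, k(4)))*10) = 1/(98 + ((8/3 + (⅔)*3) + (1/(3 - 1*4) - (3 - 1*4)))*10) = 1/(98 + ((8/3 + 2) + (1/(3 - 4) - (3 - 4)))*10) = 1/(98 + (14/3 + (1/(-1) - 1*(-1)))*10) = 1/(98 + (14/3 + (-1 + 1))*10) = 1/(98 + (14/3 + 0)*10) = 1/(98 + (14/3)*10) = 1/(98 + 140/3) = 1/(434/3) = 3/434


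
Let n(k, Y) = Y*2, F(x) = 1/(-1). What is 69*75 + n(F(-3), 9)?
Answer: 5193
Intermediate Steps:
F(x) = -1
n(k, Y) = 2*Y
69*75 + n(F(-3), 9) = 69*75 + 2*9 = 5175 + 18 = 5193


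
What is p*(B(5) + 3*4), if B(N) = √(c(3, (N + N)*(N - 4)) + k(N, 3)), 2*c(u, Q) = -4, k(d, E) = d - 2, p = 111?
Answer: 1443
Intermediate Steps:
k(d, E) = -2 + d
c(u, Q) = -2 (c(u, Q) = (½)*(-4) = -2)
B(N) = √(-4 + N) (B(N) = √(-2 + (-2 + N)) = √(-4 + N))
p*(B(5) + 3*4) = 111*(√(-4 + 5) + 3*4) = 111*(√1 + 12) = 111*(1 + 12) = 111*13 = 1443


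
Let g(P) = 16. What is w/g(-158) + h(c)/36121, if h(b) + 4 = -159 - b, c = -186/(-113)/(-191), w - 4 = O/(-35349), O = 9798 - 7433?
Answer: 106398868347521/440929027928112 ≈ 0.24131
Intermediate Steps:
O = 2365
w = 139031/35349 (w = 4 + 2365/(-35349) = 4 + 2365*(-1/35349) = 4 - 2365/35349 = 139031/35349 ≈ 3.9331)
c = -186/21583 (c = -186*(-1/113)*(-1/191) = (186/113)*(-1/191) = -186/21583 ≈ -0.0086179)
h(b) = -163 - b (h(b) = -4 + (-159 - b) = -163 - b)
w/g(-158) + h(c)/36121 = (139031/35349)/16 + (-163 - 1*(-186/21583))/36121 = (139031/35349)*(1/16) + (-163 + 186/21583)*(1/36121) = 139031/565584 - 3517843/21583*1/36121 = 139031/565584 - 3517843/779599543 = 106398868347521/440929027928112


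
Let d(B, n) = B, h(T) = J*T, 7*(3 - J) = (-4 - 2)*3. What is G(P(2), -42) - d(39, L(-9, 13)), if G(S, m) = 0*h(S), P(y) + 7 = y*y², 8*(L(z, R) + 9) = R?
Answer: -39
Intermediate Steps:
J = 39/7 (J = 3 - (-4 - 2)*3/7 = 3 - (-6)*3/7 = 3 - ⅐*(-18) = 3 + 18/7 = 39/7 ≈ 5.5714)
L(z, R) = -9 + R/8
h(T) = 39*T/7
P(y) = -7 + y³ (P(y) = -7 + y*y² = -7 + y³)
G(S, m) = 0 (G(S, m) = 0*(39*S/7) = 0)
G(P(2), -42) - d(39, L(-9, 13)) = 0 - 1*39 = 0 - 39 = -39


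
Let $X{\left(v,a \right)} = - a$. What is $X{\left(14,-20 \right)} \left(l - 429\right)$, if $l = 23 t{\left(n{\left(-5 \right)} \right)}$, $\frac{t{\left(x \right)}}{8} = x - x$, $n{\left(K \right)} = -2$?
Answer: $-8580$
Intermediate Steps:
$t{\left(x \right)} = 0$ ($t{\left(x \right)} = 8 \left(x - x\right) = 8 \cdot 0 = 0$)
$l = 0$ ($l = 23 \cdot 0 = 0$)
$X{\left(14,-20 \right)} \left(l - 429\right) = \left(-1\right) \left(-20\right) \left(0 - 429\right) = 20 \left(-429\right) = -8580$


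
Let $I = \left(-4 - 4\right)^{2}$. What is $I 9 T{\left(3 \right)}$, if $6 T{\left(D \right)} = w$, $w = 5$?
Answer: $480$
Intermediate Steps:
$T{\left(D \right)} = \frac{5}{6}$ ($T{\left(D \right)} = \frac{1}{6} \cdot 5 = \frac{5}{6}$)
$I = 64$ ($I = \left(-8\right)^{2} = 64$)
$I 9 T{\left(3 \right)} = 64 \cdot 9 \cdot \frac{5}{6} = 576 \cdot \frac{5}{6} = 480$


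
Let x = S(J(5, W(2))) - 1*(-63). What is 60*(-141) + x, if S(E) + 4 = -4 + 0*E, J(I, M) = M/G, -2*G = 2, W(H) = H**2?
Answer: -8405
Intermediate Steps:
G = -1 (G = -1/2*2 = -1)
J(I, M) = -M (J(I, M) = M/(-1) = M*(-1) = -M)
S(E) = -8 (S(E) = -4 + (-4 + 0*E) = -4 + (-4 + 0) = -4 - 4 = -8)
x = 55 (x = -8 - 1*(-63) = -8 + 63 = 55)
60*(-141) + x = 60*(-141) + 55 = -8460 + 55 = -8405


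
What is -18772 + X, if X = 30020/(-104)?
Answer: -495577/26 ≈ -19061.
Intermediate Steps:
X = -7505/26 (X = 30020*(-1/104) = -7505/26 ≈ -288.65)
-18772 + X = -18772 - 7505/26 = -495577/26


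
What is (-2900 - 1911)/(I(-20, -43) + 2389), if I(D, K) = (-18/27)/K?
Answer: -620619/308183 ≈ -2.0138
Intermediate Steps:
I(D, K) = -2/(3*K) (I(D, K) = (-18*1/27)/K = -2/(3*K))
(-2900 - 1911)/(I(-20, -43) + 2389) = (-2900 - 1911)/(-⅔/(-43) + 2389) = -4811/(-⅔*(-1/43) + 2389) = -4811/(2/129 + 2389) = -4811/308183/129 = -4811*129/308183 = -620619/308183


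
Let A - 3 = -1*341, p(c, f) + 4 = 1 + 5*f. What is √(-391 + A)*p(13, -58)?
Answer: -7911*I ≈ -7911.0*I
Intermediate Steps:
p(c, f) = -3 + 5*f (p(c, f) = -4 + (1 + 5*f) = -3 + 5*f)
A = -338 (A = 3 - 1*341 = 3 - 341 = -338)
√(-391 + A)*p(13, -58) = √(-391 - 338)*(-3 + 5*(-58)) = √(-729)*(-3 - 290) = (27*I)*(-293) = -7911*I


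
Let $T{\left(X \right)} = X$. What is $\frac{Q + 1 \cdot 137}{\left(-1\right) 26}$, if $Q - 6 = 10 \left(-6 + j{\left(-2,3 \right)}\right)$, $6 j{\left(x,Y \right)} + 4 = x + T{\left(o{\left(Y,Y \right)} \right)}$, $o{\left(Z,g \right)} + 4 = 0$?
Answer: $- \frac{199}{78} \approx -2.5513$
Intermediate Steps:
$o{\left(Z,g \right)} = -4$ ($o{\left(Z,g \right)} = -4 + 0 = -4$)
$j{\left(x,Y \right)} = - \frac{4}{3} + \frac{x}{6}$ ($j{\left(x,Y \right)} = - \frac{2}{3} + \frac{x - 4}{6} = - \frac{2}{3} + \frac{-4 + x}{6} = - \frac{2}{3} + \left(- \frac{2}{3} + \frac{x}{6}\right) = - \frac{4}{3} + \frac{x}{6}$)
$Q = - \frac{212}{3}$ ($Q = 6 + 10 \left(-6 + \left(- \frac{4}{3} + \frac{1}{6} \left(-2\right)\right)\right) = 6 + 10 \left(-6 - \frac{5}{3}\right) = 6 + 10 \left(- \frac{23}{3}\right) = 6 - \frac{230}{3} = - \frac{212}{3} \approx -70.667$)
$\frac{Q + 1 \cdot 137}{\left(-1\right) 26} = \frac{- \frac{212}{3} + 1 \cdot 137}{\left(-1\right) 26} = \frac{- \frac{212}{3} + 137}{-26} = \frac{199}{3} \left(- \frac{1}{26}\right) = - \frac{199}{78}$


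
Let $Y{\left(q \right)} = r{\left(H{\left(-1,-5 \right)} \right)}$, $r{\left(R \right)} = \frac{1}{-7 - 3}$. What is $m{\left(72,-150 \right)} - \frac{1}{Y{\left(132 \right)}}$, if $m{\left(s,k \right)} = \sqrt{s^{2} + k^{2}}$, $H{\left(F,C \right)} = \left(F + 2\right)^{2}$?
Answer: $10 + 6 \sqrt{769} \approx 176.39$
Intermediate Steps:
$H{\left(F,C \right)} = \left(2 + F\right)^{2}$
$m{\left(s,k \right)} = \sqrt{k^{2} + s^{2}}$
$r{\left(R \right)} = - \frac{1}{10}$ ($r{\left(R \right)} = \frac{1}{-10} = - \frac{1}{10}$)
$Y{\left(q \right)} = - \frac{1}{10}$
$m{\left(72,-150 \right)} - \frac{1}{Y{\left(132 \right)}} = \sqrt{\left(-150\right)^{2} + 72^{2}} - \frac{1}{- \frac{1}{10}} = \sqrt{22500 + 5184} - -10 = \sqrt{27684} + 10 = 6 \sqrt{769} + 10 = 10 + 6 \sqrt{769}$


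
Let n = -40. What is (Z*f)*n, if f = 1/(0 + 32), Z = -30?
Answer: 75/2 ≈ 37.500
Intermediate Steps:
f = 1/32 ≈ 0.031250
(Z*f)*n = -30*1/32*(-40) = -15/16*(-40) = 75/2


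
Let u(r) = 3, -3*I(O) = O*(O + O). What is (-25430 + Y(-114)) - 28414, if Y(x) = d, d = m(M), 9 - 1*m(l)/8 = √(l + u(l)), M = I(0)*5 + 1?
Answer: -53788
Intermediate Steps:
I(O) = -2*O²/3 (I(O) = -O*(O + O)/3 = -O*2*O/3 = -2*O²/3)
M = 1 (M = -⅔*0²*5 + 1 = -⅔*0*5 + 1 = 0*5 + 1 = 0 + 1 = 1)
m(l) = 72 - 8*√(3 + l) (m(l) = 72 - 8*√(l + 3) = 72 - 8*√(3 + l))
d = 56 (d = 72 - 8*√(3 + 1) = 72 - 8*√4 = 72 - 8*2 = 72 - 16 = 56)
Y(x) = 56
(-25430 + Y(-114)) - 28414 = (-25430 + 56) - 28414 = -25374 - 28414 = -53788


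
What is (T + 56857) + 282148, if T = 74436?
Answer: 413441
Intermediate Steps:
(T + 56857) + 282148 = (74436 + 56857) + 282148 = 131293 + 282148 = 413441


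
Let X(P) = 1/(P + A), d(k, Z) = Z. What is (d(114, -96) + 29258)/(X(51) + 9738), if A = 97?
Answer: 4315976/1441225 ≈ 2.9947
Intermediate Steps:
X(P) = 1/(97 + P) (X(P) = 1/(P + 97) = 1/(97 + P))
(d(114, -96) + 29258)/(X(51) + 9738) = (-96 + 29258)/(1/(97 + 51) + 9738) = 29162/(1/148 + 9738) = 29162/(1441225/148) = 29162*(148/1441225) = 4315976/1441225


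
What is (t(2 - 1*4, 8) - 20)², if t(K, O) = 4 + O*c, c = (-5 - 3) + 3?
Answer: 3136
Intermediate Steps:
c = -5 (c = -8 + 3 = -5)
t(K, O) = 4 - 5*O (t(K, O) = 4 + O*(-5) = 4 - 5*O)
(t(2 - 1*4, 8) - 20)² = ((4 - 5*8) - 20)² = ((4 - 40) - 20)² = (-36 - 20)² = (-56)² = 3136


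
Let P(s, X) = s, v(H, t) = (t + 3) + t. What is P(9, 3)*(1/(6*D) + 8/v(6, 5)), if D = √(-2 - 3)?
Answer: 72/13 - 3*I*√5/10 ≈ 5.5385 - 0.67082*I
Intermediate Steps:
v(H, t) = 3 + 2*t (v(H, t) = (3 + t) + t = 3 + 2*t)
D = I*√5 (D = √(-5) = I*√5 ≈ 2.2361*I)
P(9, 3)*(1/(6*D) + 8/v(6, 5)) = 9*(1/(6*((I*√5))) + 8/(3 + 2*5)) = 9*((-I*√5/5)/6 + 8/(3 + 10)) = 9*(-I*√5/30 + 8/13) = 9*(8/13 - I*√5/30) = 72/13 - 3*I*√5/10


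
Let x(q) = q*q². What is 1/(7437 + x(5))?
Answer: 1/7562 ≈ 0.00013224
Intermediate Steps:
x(q) = q³
1/(7437 + x(5)) = 1/(7437 + 5³) = 1/(7437 + 125) = 1/7562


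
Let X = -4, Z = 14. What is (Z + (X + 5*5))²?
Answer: 1225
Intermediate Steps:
(Z + (X + 5*5))² = (14 + (-4 + 5*5))² = (14 + (-4 + 25))² = (14 + 21)² = 35² = 1225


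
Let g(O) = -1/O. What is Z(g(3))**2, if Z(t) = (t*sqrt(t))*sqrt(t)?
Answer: 1/81 ≈ 0.012346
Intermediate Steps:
Z(t) = t**2 (Z(t) = t**(3/2)*sqrt(t) = t**2)
Z(g(3))**2 = ((-1/3)**2)**2 = (1/9)**2 = 1/81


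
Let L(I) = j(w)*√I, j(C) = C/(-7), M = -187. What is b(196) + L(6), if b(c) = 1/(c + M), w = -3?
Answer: ⅑ + 3*√6/7 ≈ 1.1609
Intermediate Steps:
j(C) = -C/7 (j(C) = C*(-⅐) = -C/7)
b(c) = 1/(-187 + c) (b(c) = 1/(c - 187) = 1/(-187 + c))
L(I) = 3*√I/7 (L(I) = (-⅐*(-3))*√I = 3*√I/7)
b(196) + L(6) = 1/(-187 + 196) + 3*√6/7 = 1/9 + 3*√6/7 = ⅑ + 3*√6/7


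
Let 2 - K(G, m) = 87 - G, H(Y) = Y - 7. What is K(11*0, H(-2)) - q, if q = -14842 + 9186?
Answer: 5571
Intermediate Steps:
H(Y) = -7 + Y
K(G, m) = -85 + G (K(G, m) = 2 - (87 - G) = 2 + (-87 + G) = -85 + G)
q = -5656
K(11*0, H(-2)) - q = (-85 + 11*0) - 1*(-5656) = (-85 + 0) + 5656 = -85 + 5656 = 5571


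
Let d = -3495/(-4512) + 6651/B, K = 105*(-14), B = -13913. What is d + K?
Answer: -30753767899/20925152 ≈ -1469.7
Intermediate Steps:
K = -1470
d = 6205541/20925152 (d = -3495/(-4512) + 6651/(-13913) = -3495*(-1/4512) + 6651*(-1/13913) = 1165/1504 - 6651/13913 = 6205541/20925152 ≈ 0.29656)
d + K = 6205541/20925152 - 1470 = -30753767899/20925152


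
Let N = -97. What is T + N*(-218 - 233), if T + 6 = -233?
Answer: 43508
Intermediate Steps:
T = -239 (T = -6 - 233 = -239)
T + N*(-218 - 233) = -239 - 97*(-218 - 233) = -239 - 97*(-451) = -239 + 43747 = 43508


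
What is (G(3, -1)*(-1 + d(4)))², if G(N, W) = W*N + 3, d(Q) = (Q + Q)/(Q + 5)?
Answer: 0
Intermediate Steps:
d(Q) = 2*Q/(5 + Q) (d(Q) = (2*Q)/(5 + Q) = 2*Q/(5 + Q))
G(N, W) = 3 + N*W (G(N, W) = N*W + 3 = 3 + N*W)
(G(3, -1)*(-1 + d(4)))² = ((3 + 3*(-1))*(-1 + 2*4/(5 + 4)))² = ((3 - 3)*(-1 + 2*4/9))² = (0*(-1 + 2*4*(⅑)))² = (0*(-1 + 8/9))² = (0*(-⅑))² = 0² = 0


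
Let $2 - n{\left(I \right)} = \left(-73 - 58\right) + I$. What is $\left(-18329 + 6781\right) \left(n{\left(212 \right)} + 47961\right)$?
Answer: $-552941336$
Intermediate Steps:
$n{\left(I \right)} = 133 - I$ ($n{\left(I \right)} = 2 - \left(\left(-73 - 58\right) + I\right) = 2 - \left(-131 + I\right) = 133 - I$)
$\left(-18329 + 6781\right) \left(n{\left(212 \right)} + 47961\right) = \left(-18329 + 6781\right) \left(\left(133 - 212\right) + 47961\right) = - 11548 \left(\left(133 - 212\right) + 47961\right) = - 11548 \left(-79 + 47961\right) = \left(-11548\right) 47882 = -552941336$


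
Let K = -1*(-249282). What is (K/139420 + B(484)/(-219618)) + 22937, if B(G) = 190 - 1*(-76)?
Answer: 25084498560367/1093540770 ≈ 22939.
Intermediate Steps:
B(G) = 266 (B(G) = 190 + 76 = 266)
K = 249282
(K/139420 + B(484)/(-219618)) + 22937 = (249282/139420 + 266/(-219618)) + 22937 = (249282*(1/139420) + 266*(-1/219618)) + 22937 = (124641/69710 - 19/15687) + 22937 = 1953918877/1093540770 + 22937 = 25084498560367/1093540770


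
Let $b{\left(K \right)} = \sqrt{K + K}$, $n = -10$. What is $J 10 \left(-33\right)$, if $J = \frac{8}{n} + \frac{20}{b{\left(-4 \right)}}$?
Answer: $264 + 1650 i \sqrt{2} \approx 264.0 + 2333.5 i$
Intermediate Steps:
$b{\left(K \right)} = \sqrt{2} \sqrt{K}$ ($b{\left(K \right)} = \sqrt{2 K} = \sqrt{2} \sqrt{K}$)
$J = - \frac{4}{5} - 5 i \sqrt{2}$ ($J = \frac{8}{-10} + \frac{20}{\sqrt{2} \sqrt{-4}} = 8 \left(- \frac{1}{10}\right) + \frac{20}{\sqrt{2} \cdot 2 i} = - \frac{4}{5} + \frac{20}{2 i \sqrt{2}} = - \frac{4}{5} + 20 \left(- \frac{i \sqrt{2}}{4}\right) = - \frac{4}{5} - 5 i \sqrt{2} \approx -0.8 - 7.0711 i$)
$J 10 \left(-33\right) = \left(- \frac{4}{5} - 5 i \sqrt{2}\right) 10 \left(-33\right) = \left(-8 - 50 i \sqrt{2}\right) \left(-33\right) = 264 + 1650 i \sqrt{2}$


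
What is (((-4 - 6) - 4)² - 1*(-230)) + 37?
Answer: 463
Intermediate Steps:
(((-4 - 6) - 4)² - 1*(-230)) + 37 = ((-10 - 4)² + 230) + 37 = ((-14)² + 230) + 37 = (196 + 230) + 37 = 426 + 37 = 463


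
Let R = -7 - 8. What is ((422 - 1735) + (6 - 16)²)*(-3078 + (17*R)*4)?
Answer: 4970874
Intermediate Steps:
R = -15
((422 - 1735) + (6 - 16)²)*(-3078 + (17*R)*4) = ((422 - 1735) + (6 - 16)²)*(-3078 + (17*(-15))*4) = (-1313 + (-10)²)*(-3078 - 255*4) = (-1313 + 100)*(-3078 - 1020) = -1213*(-4098) = 4970874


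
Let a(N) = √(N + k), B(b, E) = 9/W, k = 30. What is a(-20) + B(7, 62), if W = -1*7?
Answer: -9/7 + √10 ≈ 1.8766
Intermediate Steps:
W = -7
B(b, E) = -9/7 (B(b, E) = 9/(-7) = 9*(-⅐) = -9/7)
a(N) = √(30 + N) (a(N) = √(N + 30) = √(30 + N))
a(-20) + B(7, 62) = √(30 - 20) - 9/7 = √10 - 9/7 = -9/7 + √10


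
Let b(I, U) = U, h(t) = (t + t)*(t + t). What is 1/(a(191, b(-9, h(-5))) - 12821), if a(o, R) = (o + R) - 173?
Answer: -1/12703 ≈ -7.8722e-5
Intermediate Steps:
h(t) = 4*t**2 (h(t) = (2*t)*(2*t) = 4*t**2)
a(o, R) = -173 + R + o (a(o, R) = (R + o) - 173 = -173 + R + o)
1/(a(191, b(-9, h(-5))) - 12821) = 1/((-173 + 4*(-5)**2 + 191) - 12821) = 1/((-173 + 4*25 + 191) - 12821) = 1/((-173 + 100 + 191) - 12821) = 1/(118 - 12821) = 1/(-12703) = -1/12703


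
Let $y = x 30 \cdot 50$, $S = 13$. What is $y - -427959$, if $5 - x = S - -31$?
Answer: $369459$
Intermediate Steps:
$x = -39$ ($x = 5 - \left(13 - -31\right) = 5 - \left(13 + 31\right) = 5 - 44 = -39$)
$y = -58500$ ($y = \left(-39\right) 30 \cdot 50 = \left(-1170\right) 50 = -58500$)
$y - -427959 = -58500 - -427959 = -58500 + 427959 = 369459$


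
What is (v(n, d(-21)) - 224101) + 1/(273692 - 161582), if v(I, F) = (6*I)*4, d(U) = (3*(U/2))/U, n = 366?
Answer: -24139188869/112110 ≈ -2.1532e+5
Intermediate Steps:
d(U) = 3/2 (d(U) = (3*(U*(1/2)))/U = (3*(U/2))/U = (3*U/2)/U = 3/2)
v(I, F) = 24*I
(v(n, d(-21)) - 224101) + 1/(273692 - 161582) = (24*366 - 224101) + 1/(273692 - 161582) = (8784 - 224101) + 1/112110 = -215317 + 1/112110 = -24139188869/112110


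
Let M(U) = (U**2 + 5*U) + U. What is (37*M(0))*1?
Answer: 0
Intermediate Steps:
M(U) = U**2 + 6*U
(37*M(0))*1 = (37*(0*(6 + 0)))*1 = (37*(0*6))*1 = (37*0)*1 = 0*1 = 0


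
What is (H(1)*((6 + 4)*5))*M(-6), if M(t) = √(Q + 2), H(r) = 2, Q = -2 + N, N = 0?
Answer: 0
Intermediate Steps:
Q = -2 (Q = -2 + 0 = -2)
M(t) = 0 (M(t) = √(-2 + 2) = √0 = 0)
(H(1)*((6 + 4)*5))*M(-6) = (2*((6 + 4)*5))*0 = (2*(10*5))*0 = (2*50)*0 = 100*0 = 0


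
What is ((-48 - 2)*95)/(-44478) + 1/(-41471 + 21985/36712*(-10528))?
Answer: 679779014944753/6365307448054044 ≈ 0.10679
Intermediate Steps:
((-48 - 2)*95)/(-44478) + 1/(-41471 + 21985/36712*(-10528)) = -50*95*(-1/44478) - 1/10528/(-41471 + 21985*(1/36712)) = -4750*(-1/44478) - 1/10528/(-41471 + 21985/36712) = 2375/22239 - 1/10528/(-1522461367/36712) = 2375/22239 - 36712/1522461367*(-1/10528) = 2375/22239 + 4589/2003559158972 = 679779014944753/6365307448054044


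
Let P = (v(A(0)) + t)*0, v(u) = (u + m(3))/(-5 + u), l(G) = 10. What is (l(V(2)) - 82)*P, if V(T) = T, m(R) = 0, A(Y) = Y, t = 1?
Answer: 0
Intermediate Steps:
v(u) = u/(-5 + u) (v(u) = (u + 0)/(-5 + u) = u/(-5 + u))
P = 0 (P = (0/(-5 + 0) + 1)*0 = (0/(-5) + 1)*0 = (0*(-1/5) + 1)*0 = (0 + 1)*0 = 1*0 = 0)
(l(V(2)) - 82)*P = (10 - 82)*0 = -72*0 = 0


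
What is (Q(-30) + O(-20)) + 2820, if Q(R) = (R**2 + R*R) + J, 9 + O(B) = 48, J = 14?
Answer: 4673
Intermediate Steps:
O(B) = 39 (O(B) = -9 + 48 = 39)
Q(R) = 14 + 2*R**2 (Q(R) = (R**2 + R*R) + 14 = (R**2 + R**2) + 14 = 2*R**2 + 14 = 14 + 2*R**2)
(Q(-30) + O(-20)) + 2820 = ((14 + 2*(-30)**2) + 39) + 2820 = ((14 + 2*900) + 39) + 2820 = ((14 + 1800) + 39) + 2820 = (1814 + 39) + 2820 = 1853 + 2820 = 4673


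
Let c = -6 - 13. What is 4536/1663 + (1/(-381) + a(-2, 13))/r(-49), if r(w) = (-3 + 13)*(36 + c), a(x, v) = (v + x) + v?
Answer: 309001529/107712510 ≈ 2.8688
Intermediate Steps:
c = -19
a(x, v) = x + 2*v
r(w) = 170 (r(w) = (-3 + 13)*(36 - 19) = 10*17 = 170)
4536/1663 + (1/(-381) + a(-2, 13))/r(-49) = 4536/1663 + (1/(-381) + (-2 + 2*13))/170 = 4536*(1/1663) + (-1/381 + (-2 + 26))*(1/170) = 4536/1663 + (-1/381 + 24)*(1/170) = 4536/1663 + (9143/381)*(1/170) = 4536/1663 + 9143/64770 = 309001529/107712510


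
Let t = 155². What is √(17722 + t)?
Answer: √41747 ≈ 204.32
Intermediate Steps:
t = 24025
√(17722 + t) = √(17722 + 24025) = √41747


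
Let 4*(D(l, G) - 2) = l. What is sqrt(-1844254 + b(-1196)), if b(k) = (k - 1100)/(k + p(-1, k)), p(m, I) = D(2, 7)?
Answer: 3*I*sqrt(23827941742)/341 ≈ 1358.0*I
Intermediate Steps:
D(l, G) = 2 + l/4
p(m, I) = 5/2 (p(m, I) = 2 + (1/4)*2 = 2 + 1/2 = 5/2)
b(k) = (-1100 + k)/(5/2 + k) (b(k) = (k - 1100)/(k + 5/2) = (-1100 + k)/(5/2 + k))
sqrt(-1844254 + b(-1196)) = sqrt(-1844254 + 2*(-1100 - 1196)/(5 + 2*(-1196))) = sqrt(-1844254 + 2*(-2296)/(5 - 2392)) = sqrt(-1844254 + 2*(-2296)/(-2387)) = sqrt(-1844254 + 2*(-1/2387)*(-2296)) = sqrt(-1844254 + 656/341) = sqrt(-628889958/341) = 3*I*sqrt(23827941742)/341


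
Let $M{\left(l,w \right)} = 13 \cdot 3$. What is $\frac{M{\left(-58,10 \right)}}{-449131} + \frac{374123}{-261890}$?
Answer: $- \frac{168040450823}{117622917590} \approx -1.4286$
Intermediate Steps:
$M{\left(l,w \right)} = 39$
$\frac{M{\left(-58,10 \right)}}{-449131} + \frac{374123}{-261890} = \frac{39}{-449131} + \frac{374123}{-261890} = 39 \left(- \frac{1}{449131}\right) + 374123 \left(- \frac{1}{261890}\right) = - \frac{39}{449131} - \frac{374123}{261890} = - \frac{168040450823}{117622917590}$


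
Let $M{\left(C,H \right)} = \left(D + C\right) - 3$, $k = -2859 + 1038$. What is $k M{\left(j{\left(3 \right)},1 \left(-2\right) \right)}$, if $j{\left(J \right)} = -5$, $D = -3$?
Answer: $20031$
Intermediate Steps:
$k = -1821$
$M{\left(C,H \right)} = -6 + C$ ($M{\left(C,H \right)} = \left(-3 + C\right) - 3 = -6 + C$)
$k M{\left(j{\left(3 \right)},1 \left(-2\right) \right)} = - 1821 \left(-6 - 5\right) = \left(-1821\right) \left(-11\right) = 20031$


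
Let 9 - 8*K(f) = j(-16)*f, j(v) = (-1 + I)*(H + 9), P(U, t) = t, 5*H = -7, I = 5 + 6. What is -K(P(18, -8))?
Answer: -617/8 ≈ -77.125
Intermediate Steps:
I = 11
H = -7/5 (H = (⅕)*(-7) = -7/5 ≈ -1.4000)
j(v) = 76 (j(v) = (-1 + 11)*(-7/5 + 9) = 10*(38/5) = 76)
K(f) = 9/8 - 19*f/2
-K(P(18, -8)) = -(9/8 - 19/2*(-8)) = -(9/8 + 76) = -1*617/8 = -617/8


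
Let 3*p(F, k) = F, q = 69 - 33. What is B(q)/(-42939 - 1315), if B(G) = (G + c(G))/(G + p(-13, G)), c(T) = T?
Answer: -108/2102065 ≈ -5.1378e-5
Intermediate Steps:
q = 36
p(F, k) = F/3
B(G) = 2*G/(-13/3 + G) (B(G) = (G + G)/(G + (⅓)*(-13)) = (2*G)/(G - 13/3) = (2*G)/(-13/3 + G) = 2*G/(-13/3 + G))
B(q)/(-42939 - 1315) = (6*36/(-13 + 3*36))/(-42939 - 1315) = (6*36/(-13 + 108))/(-44254) = (6*36/95)*(-1/44254) = (6*36*(1/95))*(-1/44254) = (216/95)*(-1/44254) = -108/2102065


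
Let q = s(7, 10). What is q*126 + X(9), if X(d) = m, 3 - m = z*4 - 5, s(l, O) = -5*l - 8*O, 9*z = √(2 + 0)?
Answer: -14482 - 4*√2/9 ≈ -14483.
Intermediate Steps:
z = √2/9 (z = √(2 + 0)/9 = √2/9 ≈ 0.15713)
s(l, O) = -8*O - 5*l
q = -115 (q = -8*10 - 5*7 = -80 - 35 = -115)
m = 8 - 4*√2/9 (m = 3 - ((√2/9)*4 - 5) = 3 - (4*√2/9 - 5) = 3 - (-5 + 4*√2/9) = 3 + (5 - 4*√2/9) = 8 - 4*√2/9 ≈ 7.3715)
X(d) = 8 - 4*√2/9
q*126 + X(9) = -115*126 + (8 - 4*√2/9) = -14490 + (8 - 4*√2/9) = -14482 - 4*√2/9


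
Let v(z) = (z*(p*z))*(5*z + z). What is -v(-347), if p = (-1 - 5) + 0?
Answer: -1504149228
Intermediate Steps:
p = -6 (p = -6 + 0 = -6)
v(z) = -36*z³ (v(z) = (z*(-6*z))*(5*z + z) = (-6*z²)*(6*z) = -36*z³)
-v(-347) = -(-36)*(-347)³ = -(-36)*(-41781923) = -1*1504149228 = -1504149228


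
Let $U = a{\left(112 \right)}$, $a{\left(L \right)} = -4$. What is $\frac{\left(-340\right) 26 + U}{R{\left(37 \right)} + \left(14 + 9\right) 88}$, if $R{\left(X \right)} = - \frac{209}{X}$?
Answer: $- \frac{9916}{2263} \approx -4.3818$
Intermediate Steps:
$U = -4$
$\frac{\left(-340\right) 26 + U}{R{\left(37 \right)} + \left(14 + 9\right) 88} = \frac{\left(-340\right) 26 - 4}{- \frac{209}{37} + \left(14 + 9\right) 88} = \frac{-8840 - 4}{\left(-209\right) \frac{1}{37} + 23 \cdot 88} = - \frac{8844}{- \frac{209}{37} + 2024} = - \frac{8844}{\frac{74679}{37}} = \left(-8844\right) \frac{37}{74679} = - \frac{9916}{2263}$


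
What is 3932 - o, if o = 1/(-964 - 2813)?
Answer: 14851165/3777 ≈ 3932.0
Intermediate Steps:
o = -1/3777 (o = 1/(-3777) = -1/3777 ≈ -0.00026476)
3932 - o = 3932 - 1*(-1/3777) = 3932 + 1/3777 = 14851165/3777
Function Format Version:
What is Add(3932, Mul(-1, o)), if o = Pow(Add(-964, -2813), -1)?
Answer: Rational(14851165, 3777) ≈ 3932.0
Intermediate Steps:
o = Rational(-1, 3777) (o = Pow(-3777, -1) = Rational(-1, 3777) ≈ -0.00026476)
Add(3932, Mul(-1, o)) = Add(3932, Mul(-1, Rational(-1, 3777))) = Add(3932, Rational(1, 3777)) = Rational(14851165, 3777)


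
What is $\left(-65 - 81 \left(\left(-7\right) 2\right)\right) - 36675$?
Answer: $-35606$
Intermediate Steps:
$\left(-65 - 81 \left(\left(-7\right) 2\right)\right) - 36675 = \left(-65 - -1134\right) - 36675 = \left(-65 + 1134\right) - 36675 = 1069 - 36675 = -35606$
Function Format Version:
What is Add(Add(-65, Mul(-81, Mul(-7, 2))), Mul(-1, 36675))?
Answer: -35606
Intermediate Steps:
Add(Add(-65, Mul(-81, Mul(-7, 2))), Mul(-1, 36675)) = Add(Add(-65, Mul(-81, -14)), -36675) = Add(Add(-65, 1134), -36675) = Add(1069, -36675) = -35606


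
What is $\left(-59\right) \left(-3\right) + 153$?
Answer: $330$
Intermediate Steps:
$\left(-59\right) \left(-3\right) + 153 = 177 + 153 = 330$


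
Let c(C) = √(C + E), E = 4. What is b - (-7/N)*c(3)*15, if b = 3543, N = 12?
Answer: 3543 + 35*√7/4 ≈ 3566.1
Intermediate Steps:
c(C) = √(4 + C) (c(C) = √(C + 4) = √(4 + C))
b - (-7/N)*c(3)*15 = 3543 - (-7/12)*√(4 + 3)*15 = 3543 - (-7*1/12)*√7*15 = 3543 - (-7*√7/12)*15 = 3543 - (-35)*√7/4 = 3543 + 35*√7/4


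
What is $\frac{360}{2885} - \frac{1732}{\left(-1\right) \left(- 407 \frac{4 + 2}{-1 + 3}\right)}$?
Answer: $- \frac{911452}{704517} \approx -1.2937$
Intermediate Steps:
$\frac{360}{2885} - \frac{1732}{\left(-1\right) \left(- 407 \frac{4 + 2}{-1 + 3}\right)} = 360 \cdot \frac{1}{2885} - \frac{1732}{\left(-1\right) \left(- 407 \cdot \frac{6}{2}\right)} = \frac{72}{577} - \frac{1732}{\left(-1\right) \left(- 407 \cdot 6 \cdot \frac{1}{2}\right)} = \frac{72}{577} - \frac{1732}{\left(-1\right) \left(\left(-407\right) 3\right)} = \frac{72}{577} - \frac{1732}{\left(-1\right) \left(-1221\right)} = \frac{72}{577} - \frac{1732}{1221} = - \frac{911452}{704517}$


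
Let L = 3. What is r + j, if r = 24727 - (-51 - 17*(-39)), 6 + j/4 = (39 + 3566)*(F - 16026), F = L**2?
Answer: -230941049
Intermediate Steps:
F = 9 (F = 3**2 = 9)
j = -230965164 (j = -24 + 4*((39 + 3566)*(9 - 16026)) = -24 + 4*(3605*(-16017)) = -24 + 4*(-57741285) = -24 - 230965140 = -230965164)
r = 24115 (r = 24727 - (-51 + 663) = 24727 - 1*612 = 24727 - 612 = 24115)
r + j = 24115 - 230965164 = -230941049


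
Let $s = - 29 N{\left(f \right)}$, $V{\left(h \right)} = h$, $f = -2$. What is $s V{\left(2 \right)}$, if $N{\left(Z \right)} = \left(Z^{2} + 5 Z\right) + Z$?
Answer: $464$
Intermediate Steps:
$N{\left(Z \right)} = Z^{2} + 6 Z$
$s = 232$ ($s = - 29 \left(- 2 \left(6 - 2\right)\right) = - 29 \left(\left(-2\right) 4\right) = \left(-29\right) \left(-8\right) = 232$)
$s V{\left(2 \right)} = 232 \cdot 2 = 464$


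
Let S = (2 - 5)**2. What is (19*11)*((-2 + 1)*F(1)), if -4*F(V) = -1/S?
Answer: -209/36 ≈ -5.8056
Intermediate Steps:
S = 9 (S = (-3)**2 = 9)
F(V) = 1/36 (F(V) = -(-1)/(4*9) = -1/4*(-1/9) = 1/36)
(19*11)*((-2 + 1)*F(1)) = (19*11)*((-2 + 1)*(1/36)) = 209*(-1*1/36) = 209*(-1/36) = -209/36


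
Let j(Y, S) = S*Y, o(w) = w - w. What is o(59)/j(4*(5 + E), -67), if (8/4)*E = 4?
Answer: 0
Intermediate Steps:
E = 2 (E = (½)*4 = 2)
o(w) = 0
o(59)/j(4*(5 + E), -67) = 0/((-268*(5 + 2))) = 0/((-268*7)) = 0/((-67*28)) = 0/(-1876) = 0*(-1/1876) = 0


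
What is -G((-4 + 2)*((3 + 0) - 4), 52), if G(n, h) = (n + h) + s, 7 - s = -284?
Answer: -345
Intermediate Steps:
s = 291 (s = 7 - 1*(-284) = 7 + 284 = 291)
G(n, h) = 291 + h + n (G(n, h) = (n + h) + 291 = (h + n) + 291 = 291 + h + n)
-G((-4 + 2)*((3 + 0) - 4), 52) = -(291 + 52 + (-4 + 2)*((3 + 0) - 4)) = -(291 + 52 - 2*(3 - 4)) = -(291 + 52 - 2*(-1)) = -(291 + 52 + 2) = -1*345 = -345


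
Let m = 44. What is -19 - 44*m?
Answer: -1955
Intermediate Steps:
-19 - 44*m = -19 - 44*44 = -19 - 1936 = -1955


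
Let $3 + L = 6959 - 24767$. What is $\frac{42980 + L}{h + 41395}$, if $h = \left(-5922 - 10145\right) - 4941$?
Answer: $\frac{25169}{20387} \approx 1.2346$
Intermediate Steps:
$h = -21008$ ($h = -16067 - 4941 = -21008$)
$L = -17811$ ($L = -3 + \left(6959 - 24767\right) = -3 - 17808 = -17811$)
$\frac{42980 + L}{h + 41395} = \frac{42980 - 17811}{-21008 + 41395} = \frac{25169}{20387}$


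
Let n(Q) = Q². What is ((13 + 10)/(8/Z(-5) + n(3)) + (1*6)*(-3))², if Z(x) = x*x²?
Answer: 296907361/1247689 ≈ 237.97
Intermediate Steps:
Z(x) = x³
((13 + 10)/(8/Z(-5) + n(3)) + (1*6)*(-3))² = ((13 + 10)/(8/((-5)³) + 3²) + (1*6)*(-3))² = (23/(8/(-125) + 9) + 6*(-3))² = (23/(8*(-1/125) + 9) - 18)² = (23/(-8/125 + 9) - 18)² = (23/(1117/125) - 18)² = (23*(125/1117) - 18)² = (2875/1117 - 18)² = (-17231/1117)² = 296907361/1247689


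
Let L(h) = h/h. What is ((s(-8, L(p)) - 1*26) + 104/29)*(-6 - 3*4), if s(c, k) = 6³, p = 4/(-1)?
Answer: -101052/29 ≈ -3484.6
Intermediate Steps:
p = -4 (p = 4*(-1) = -4)
L(h) = 1
s(c, k) = 216
((s(-8, L(p)) - 1*26) + 104/29)*(-6 - 3*4) = ((216 - 1*26) + 104/29)*(-6 - 3*4) = ((216 - 26) + 104*(1/29))*(-6 - 12) = (190 + 104/29)*(-18) = (5614/29)*(-18) = -101052/29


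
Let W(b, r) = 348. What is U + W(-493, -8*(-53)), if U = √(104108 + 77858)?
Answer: 348 + √181966 ≈ 774.57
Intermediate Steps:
U = √181966 ≈ 426.57
U + W(-493, -8*(-53)) = √181966 + 348 = 348 + √181966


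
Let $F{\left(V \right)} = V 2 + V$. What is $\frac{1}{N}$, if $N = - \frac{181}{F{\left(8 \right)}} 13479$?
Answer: $- \frac{8}{813233} \approx -9.8373 \cdot 10^{-6}$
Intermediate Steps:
$F{\left(V \right)} = 3 V$ ($F{\left(V \right)} = 2 V + V = 3 V$)
$N = - \frac{813233}{8}$ ($N = - \frac{181}{3 \cdot 8} \cdot 13479 = - \frac{181}{24} \cdot 13479 = \left(-181\right) \frac{1}{24} \cdot 13479 = \left(- \frac{181}{24}\right) 13479 = - \frac{813233}{8} \approx -1.0165 \cdot 10^{5}$)
$\frac{1}{N} = \frac{1}{- \frac{813233}{8}} = - \frac{8}{813233}$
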